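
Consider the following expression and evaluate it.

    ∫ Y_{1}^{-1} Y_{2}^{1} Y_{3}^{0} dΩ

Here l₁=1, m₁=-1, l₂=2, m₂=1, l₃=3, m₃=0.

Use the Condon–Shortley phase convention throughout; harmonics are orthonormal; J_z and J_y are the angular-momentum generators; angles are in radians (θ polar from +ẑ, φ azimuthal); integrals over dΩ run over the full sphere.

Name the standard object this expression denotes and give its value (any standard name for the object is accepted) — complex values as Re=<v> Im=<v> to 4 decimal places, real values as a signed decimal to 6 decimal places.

Gaunt coefficient, +0.143048

This is a Gaunt coefficient — the integral of a triple product of spherical harmonics over the sphere.
m-sum 0 ✓  L=6 even ✓  1≤3≤3 ✓
Π(2lᵢ+1) = 3×5×7 = 105
triangle coeff Δ(1,2,3) = 1/105
Σ_t [0,0]: t=0:+1/4 = 1/4
(3j)²=3/35 [(1 2 3; 0 0 0)], sign=-1
Σ_t [0,0]: t=0:+1/12 = 1/12
(3j)²=1/35 [(1 2 3; -1 1 0)], sign=-1
⇒ 4πI² = 9/35
I = (+1)√(9/35/(4π)) = 0.14304817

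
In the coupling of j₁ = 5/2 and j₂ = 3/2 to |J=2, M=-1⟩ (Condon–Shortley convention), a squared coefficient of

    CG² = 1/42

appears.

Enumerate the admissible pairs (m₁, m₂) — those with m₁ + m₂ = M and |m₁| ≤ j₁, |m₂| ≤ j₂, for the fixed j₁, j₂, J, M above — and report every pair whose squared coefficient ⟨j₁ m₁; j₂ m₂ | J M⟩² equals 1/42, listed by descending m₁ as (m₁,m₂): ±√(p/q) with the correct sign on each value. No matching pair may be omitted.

Admissible pairs with m₁+m₂ = M = -1: (-5/2,3/2), (-3/2,1/2), (-1/2,-1/2), (1/2,-3/2)
  (m₁,m₂)=(1/2,-3/2): CG² = 9/28, CG = +√(9/28)
  (m₁,m₂)=(-1/2,-1/2): CG² = 25/84, CG = −√(25/84)
  (m₁,m₂)=(-3/2,1/2): CG² = 1/42, CG = +√(1/42)   ← matches the target
  (m₁,m₂)=(-5/2,3/2): CG² = 5/14, CG = +√(5/14)
Pairs with CG² = 1/42: (-3/2,1/2): +√(1/42)

(-3/2,1/2): +√(1/42)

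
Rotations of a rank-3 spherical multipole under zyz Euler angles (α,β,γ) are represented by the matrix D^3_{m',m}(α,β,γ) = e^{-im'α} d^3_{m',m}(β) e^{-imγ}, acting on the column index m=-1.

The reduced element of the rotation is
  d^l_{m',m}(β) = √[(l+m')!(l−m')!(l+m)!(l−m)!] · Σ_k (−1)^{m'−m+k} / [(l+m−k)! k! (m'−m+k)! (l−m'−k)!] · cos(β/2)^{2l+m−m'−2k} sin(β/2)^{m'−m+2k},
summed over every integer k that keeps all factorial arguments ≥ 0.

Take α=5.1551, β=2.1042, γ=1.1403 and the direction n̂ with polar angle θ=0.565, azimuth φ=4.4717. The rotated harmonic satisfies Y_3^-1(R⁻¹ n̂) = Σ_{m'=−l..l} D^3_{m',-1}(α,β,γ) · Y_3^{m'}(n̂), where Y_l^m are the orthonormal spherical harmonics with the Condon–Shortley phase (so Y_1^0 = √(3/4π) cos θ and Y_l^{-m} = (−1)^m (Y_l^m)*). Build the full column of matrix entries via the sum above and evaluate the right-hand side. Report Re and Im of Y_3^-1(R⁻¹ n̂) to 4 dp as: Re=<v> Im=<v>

Re=0.2200 Im=0.2240

Need the full column D^3_{m',-1} for m'=−3..3 at α=5.1551, β=2.1042, γ=1.1403.
cos(β/2)=0.495748, sin(β/2)=0.868466
d^3_{-3,-1}: single k=2 term ⇒ +0.176440;  D = -0.110003-0.137950i
d^3_{-2,-1}: k∈[1..2] ⇒ +0.082236 -0.504746 = -0.422510;  D = -0.185649+0.379538i
d^3_{-1,-1}: k∈[0..2] ⇒ +0.014845 -0.364453 +0.838852 = +0.489244;  D = +0.489208+0.005976i
d^3_{0,-1}: k∈[0..2] ⇒ -0.090084 +0.829382 -0.848431 = -0.109134;  D = -0.045544-0.099176i
d^3_{1,-1}: k∈[0..2] ⇒ +0.273339 -1.118470 +0.429060 = -0.416071;  D = +0.267272-0.318874i
d^3_{2,-1}: k∈[0..1] ⇒ -0.504746 +0.774508 = +0.269762;  D = -0.261047-0.068014i
d^3_{3,-1}: single k=0 term ⇒ +0.541477;  D = -0.101110-0.531953i
Y_3^{m'}(θ=0.565,φ=4.4717) and Σ D·Y over m':
  (-0.1100-0.1380i)·(+0.0423-0.0481i)  (-0.1856+0.3795i)·(-0.2193-0.1146i)  (+0.4892+0.0060i)·(-0.1059+0.4313i)  (-0.0455-0.0992i)·(+0.1786+0.0000i)  (+0.2673-0.3189i)·(+0.1059+0.4313i)  (-0.2610-0.0680i)·(-0.2193+0.1146i)  (-0.1011-0.5320i)·(-0.0423-0.0481i)
Y_3^-1(R⁻¹ n̂) = +0.220004+0.224042i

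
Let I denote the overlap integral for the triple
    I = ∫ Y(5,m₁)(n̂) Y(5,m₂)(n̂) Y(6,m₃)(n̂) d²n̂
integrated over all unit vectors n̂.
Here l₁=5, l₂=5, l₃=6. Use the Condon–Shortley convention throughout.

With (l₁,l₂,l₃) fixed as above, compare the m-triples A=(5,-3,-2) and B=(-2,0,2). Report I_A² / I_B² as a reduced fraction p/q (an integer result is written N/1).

l's match ⇒ only the (l;m) 3-j factors differ between A and B.
A: triangle coeff Δ(5,5,6) = 1/28588560; Σ_t [0,0]: t=0:+1/829440 = 1/829440; (3j)²=35/2431 [(5 5 6; 5 -3 -2)], sign=+1
B: triangle coeff Δ(5,5,6) = 1/28588560; Σ_t [1,4]: t=1:−1/207360 t=2:+1/17280 t=3:−1/13824 t=4:+1/103680 = -1/103680; (3j)²=10/7293 [(5 5 6; -2 0 2)], sign=-1
I_A²/I_B² = (35/2431)/(10/7293) = 21/2

21/2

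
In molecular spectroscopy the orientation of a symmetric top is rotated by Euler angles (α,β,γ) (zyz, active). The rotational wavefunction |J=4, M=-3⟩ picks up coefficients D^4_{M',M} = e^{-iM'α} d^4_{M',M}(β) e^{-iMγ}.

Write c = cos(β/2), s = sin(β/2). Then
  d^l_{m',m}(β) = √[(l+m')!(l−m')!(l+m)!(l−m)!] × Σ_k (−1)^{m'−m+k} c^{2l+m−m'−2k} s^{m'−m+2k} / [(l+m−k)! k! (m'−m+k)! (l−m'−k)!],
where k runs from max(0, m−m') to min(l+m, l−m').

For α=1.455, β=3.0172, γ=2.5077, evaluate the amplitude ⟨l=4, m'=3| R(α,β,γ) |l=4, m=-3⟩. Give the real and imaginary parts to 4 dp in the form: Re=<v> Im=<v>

Re=0.9578 Im=0.0158

D^4_{3,-3}(1.4550,3.0172,2.5077) = e^{-i·3·1.4550}·d^4_{3,-3}(3.0172)·e^{-i·-3·2.5077}. Compute d first:
Half-angle: c=0.062156, s=0.998066. N=√(5040·1·1·5040)=5040.000000
k: max(0,(-3)−(3))=0 … min(4+(-3),4−(3))=1
  k=0: (−1)^6·5040.0000/(720)·0.0622^2·0.9981^6 = +0.026732
  k=1: (−1)^7·5040.0000/(5040)·0.0622^0·0.9981^8 = -0.984636
d^4_{3,-3}(3.0172) = +0.026732 -0.984636 = -0.957904
D = (-0.340444+0.940265i)·(-0.957904)·(+0.324877+0.945756i) = +0.957774+0.015812i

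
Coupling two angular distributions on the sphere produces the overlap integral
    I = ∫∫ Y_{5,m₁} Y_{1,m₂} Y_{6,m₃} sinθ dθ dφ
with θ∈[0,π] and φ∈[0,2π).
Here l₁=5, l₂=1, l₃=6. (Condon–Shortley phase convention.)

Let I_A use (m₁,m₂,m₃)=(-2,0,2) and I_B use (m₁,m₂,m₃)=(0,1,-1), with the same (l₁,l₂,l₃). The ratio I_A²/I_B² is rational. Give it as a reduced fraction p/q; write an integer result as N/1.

Shared (l₁,l₂,l₃)=(5,1,6): N and (l;000)² cancel in I_A²/I_B².
A: Δ = 0!·10!·2!/13! = 1/858; Racah Σ t=0..0: t=0:+1/30240 = 1/30240; ⇒ 3j(5 1 6; -2 0 2)² = 16/429, sgn +1
B: Δ = 0!·10!·2!/13! = 1/858; Racah Σ t=0..0: t=0:+1/28800 = 1/28800; ⇒ 3j(5 1 6; 0 1 -1)² = 7/286, sgn -1
I_A²/I_B² = (16/429)/(7/286) = 32/21

32/21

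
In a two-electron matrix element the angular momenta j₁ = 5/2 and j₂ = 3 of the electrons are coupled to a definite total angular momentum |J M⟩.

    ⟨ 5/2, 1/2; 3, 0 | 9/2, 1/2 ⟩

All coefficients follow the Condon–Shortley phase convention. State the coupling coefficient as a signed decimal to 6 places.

j₁+j₂−J=1  J+j₁−j₂=4  J−j₁+j₂=5  j₁+j₂+J+1=11
(j₁±m₁, j₂±m₂, J±M) = (3,2,3,3,5,4)
P² = 69120/77
sum k=0..1:
  [0] +1/48 = 1/48
  [1] −1/72 = -1/72
S = 1/144
C² = P²·S² = 10/231 ; C = +0.208063

+0.208063  (= +√(10/231))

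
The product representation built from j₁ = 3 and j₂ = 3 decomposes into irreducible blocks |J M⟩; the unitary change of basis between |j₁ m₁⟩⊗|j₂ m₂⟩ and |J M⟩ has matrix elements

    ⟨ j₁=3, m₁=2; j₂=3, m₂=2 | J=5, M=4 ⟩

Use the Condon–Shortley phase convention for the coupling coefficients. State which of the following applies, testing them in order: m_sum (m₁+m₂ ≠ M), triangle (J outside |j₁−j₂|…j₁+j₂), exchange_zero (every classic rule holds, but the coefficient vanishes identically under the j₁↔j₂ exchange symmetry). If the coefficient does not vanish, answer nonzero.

m-sum: m₁+m₂ = 2+2 = 4, M = 4  ✓
triangle: |j₁−j₂| = 0 ≤ J = 5 ≤ j₁+j₂ = 6  ✓
exchange: j₁=j₂ and m₁=m₂, and (−1)^(j₁+j₂−J) = (−1)^1 = −1 forces ⟨j₁m₁;j₂m₂|JM⟩ = −⟨j₂m₂;j₁m₁|JM⟩ = −⟨j₁m₁;j₂m₂|JM⟩ ⇒ the coefficient vanishes identically
Racah sum check: Σ_k collapses to 0 ⇒ CG = 0

exchange_zero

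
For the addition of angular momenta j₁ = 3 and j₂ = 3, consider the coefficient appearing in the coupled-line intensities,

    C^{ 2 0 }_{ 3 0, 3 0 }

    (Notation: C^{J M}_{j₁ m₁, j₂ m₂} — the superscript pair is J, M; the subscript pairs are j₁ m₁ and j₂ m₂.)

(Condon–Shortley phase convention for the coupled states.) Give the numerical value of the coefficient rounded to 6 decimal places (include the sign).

+0.436436

j₁+j₂−J=4  J+j₁−j₂=2  J−j₁+j₂=2  j₁+j₂+J+1=9
(j₁±m₁, j₂±m₂, J±M) = (3,3,3,3,2,2)
P² = 48/7
sum k=1..3:
  [1] −1/24 = -1/24
  [2] +1/4 = 1/4
  [3] −1/24 = -1/24
S = 1/6
C² = P²·S² = 4/21 ; C = +0.436436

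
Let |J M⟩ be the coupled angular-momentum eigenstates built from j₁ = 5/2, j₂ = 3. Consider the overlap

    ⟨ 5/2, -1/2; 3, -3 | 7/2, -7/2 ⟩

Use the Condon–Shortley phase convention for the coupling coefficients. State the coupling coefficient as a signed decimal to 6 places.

√[8·2!3!4!/10! · 2!3!0!6!0!7!] = √(27648)
  +(−1)^0/∏(0,2,3,0,0,4)! = 1/288  (running 1/288)
⟨..|..⟩ = √(27648)·(1/288) = +0.577350

+0.577350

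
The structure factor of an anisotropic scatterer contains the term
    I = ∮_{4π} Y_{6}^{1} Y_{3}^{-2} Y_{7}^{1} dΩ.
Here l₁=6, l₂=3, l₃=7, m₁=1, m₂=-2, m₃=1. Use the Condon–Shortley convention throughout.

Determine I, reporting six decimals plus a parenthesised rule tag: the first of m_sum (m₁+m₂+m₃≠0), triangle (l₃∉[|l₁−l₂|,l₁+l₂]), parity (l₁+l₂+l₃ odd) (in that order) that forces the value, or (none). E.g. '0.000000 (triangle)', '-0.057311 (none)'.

m-sum 0 ✓  L=16 even ✓  3≤7≤9 ✓
Π(2lᵢ+1) = 13×7×15 = 1365
triangle coeff Δ(6,3,7) = 1/2042040
Σ_t [0,2]: t=0:+1/207360 t=1:−1/57600 t=2:+1/207360 = -1/129600
(3j)²=168/12155 [(6 3 7; 0 0 0)], sign=+1
Σ_t [0,1]: t=0:+1/172800 t=1:−1/414720 = 7/2073600
(3j)²=343/29172 [(6 3 7; 1 -2 1)], sign=+1
⇒ 4πI² = 100842/454597
I = (+1)√(100842/454597/(4π)) = 0.13286253
No selection rule forces the value: the integral is nonzero (none).

0.132863 (none)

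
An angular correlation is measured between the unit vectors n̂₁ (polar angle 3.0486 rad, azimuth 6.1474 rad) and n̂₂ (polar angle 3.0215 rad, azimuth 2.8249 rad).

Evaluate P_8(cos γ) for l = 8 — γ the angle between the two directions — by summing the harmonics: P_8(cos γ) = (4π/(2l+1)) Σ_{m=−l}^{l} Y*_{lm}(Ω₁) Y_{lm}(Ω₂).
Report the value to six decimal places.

0.338374

Term-by-term m-sum for l=8 (normalisation 4π/17 = 0.739198):
  m=-8: (0.000000, -0.000000) × (-0.000000, 0.000000) = (0.000000, 0.000000)  (running Σ = (0.000000, 0.000000))
  m=-7: (-0.000000, 0.000000) × (-0.000000, 0.000001) = (-0.000000, -0.000000)  (running Σ = (-0.000000, -0.000000))
  m=-6: (0.000002, -0.000002) × (-0.000005, 0.000015) = (0.000000, 0.000000)  (running Σ = (0.000000, 0.000000))
  m=-5: (-0.000052, 0.000042) × (-0.000003, 0.000235) = (-0.000000, -0.000000)  (running Σ = (-0.000000, -0.000000))
  m=-4: (0.000842, -0.000508) × (0.000804, 0.002561) = (0.000002, 0.000002)  (running Σ = (0.000002, 0.000002))
  m=-3: (-0.009945, 0.004291) × (0.013236, 0.018512) = (-0.000211, -0.000127)  (running Σ = (-0.000209, -0.000126))
  m=-2: (0.081729, -0.022757) × (0.110201, 0.080922) = (0.010848, 0.004106)  (running Σ = (0.010639, 0.003980))
  m=-1: (-0.420485, 0.057449) × (0.493737, 0.161809) = (-0.216905, -0.039673)  (running Σ = (-0.206266, -0.035693))
  m=0: (0.988923, -0.000000) × (0.880037, 0.000000) = (0.870289, 0.000000)  (running Σ = (0.664024, -0.035693))
  m=1: (0.420485, 0.057449) × (-0.493737, 0.161809) = (-0.216905, 0.039673)  (running Σ = (0.447119, 0.003980))
  m=2: (0.081729, 0.022757) × (0.110201, -0.080922) = (0.010848, -0.004106)  (running Σ = (0.457967, -0.000126))
  m=3: (0.009945, 0.004291) × (-0.013236, 0.018512) = (-0.000211, 0.000127)  (running Σ = (0.457756, 0.000002))
  m=4: (0.000842, 0.000508) × (0.000804, -0.002561) = (0.000002, -0.000002)  (running Σ = (0.457758, -0.000000))
  m=5: (0.000052, 0.000042) × (0.000003, 0.000235) = (-0.000000, 0.000000)  (running Σ = (0.457758, 0.000000))
  m=6: (0.000002, 0.000002) × (-0.000005, -0.000015) = (0.000000, -0.000000)  (running Σ = (0.457758, -0.000000))
  m=7: (0.000000, 0.000000) × (0.000000, 0.000001) = (-0.000000, 0.000000)  (running Σ = (0.457758, 0.000000))
  m=8: (0.000000, 0.000000) × (-0.000000, -0.000000) = (0.000000, -0.000000)  (running Σ = (0.457758, 0.000000))
Accumulated sum (0.457758, 0.000000); after 4π/(2l+1) scaling, (0.338374, 0.000000) ⇒ P_8 = 0.338374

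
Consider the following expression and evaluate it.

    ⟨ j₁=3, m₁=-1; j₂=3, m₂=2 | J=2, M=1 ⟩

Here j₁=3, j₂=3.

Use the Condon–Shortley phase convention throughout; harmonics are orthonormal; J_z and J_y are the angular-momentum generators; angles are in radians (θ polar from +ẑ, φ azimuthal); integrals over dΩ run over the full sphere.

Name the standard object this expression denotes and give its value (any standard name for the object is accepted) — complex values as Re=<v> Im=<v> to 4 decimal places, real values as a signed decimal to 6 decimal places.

This is a Clebsch–Gordan (vector-coupling) coefficient.
triangle: 4!*2!*2!/9! = 96/362880
(j±m)!: 2!*4!*5!*1!*3!*1! = 34560
prefactor² = (2J+1)*Δ*N² = 320/7
  k=3: −1/(3!*1!*1!*2!*1!*0!) = -1/12
  k=4: +1/(4!*0!*0!*1!*2!*1!) = 1/48
Σ = -1/16  ⇒  CG² = 320/7*(-1/16)² = 5/28
CG = −√(5/28) = -0.422577

Clebsch–Gordan coefficient, −√(5/28) ≈ -0.422577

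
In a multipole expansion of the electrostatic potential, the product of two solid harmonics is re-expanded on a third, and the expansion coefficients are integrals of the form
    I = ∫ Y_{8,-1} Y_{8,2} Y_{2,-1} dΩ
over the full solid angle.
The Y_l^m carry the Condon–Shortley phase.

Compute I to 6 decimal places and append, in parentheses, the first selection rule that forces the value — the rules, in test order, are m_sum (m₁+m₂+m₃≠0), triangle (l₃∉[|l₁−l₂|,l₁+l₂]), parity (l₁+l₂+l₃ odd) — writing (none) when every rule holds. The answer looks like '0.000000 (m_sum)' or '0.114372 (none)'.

m-sum 0 ✓  L=18 even ✓  0≤2≤16 ✓
Π(2lᵢ+1) = 17×17×5 = 1445
triangle coeff Δ(8,8,2) = 1/348840
Σ_t [6,8]: t=6:+1/116121600 t=7:−1/25401600 t=8:+1/116121600 = -1/45158400
(3j)²=24/1615 [(8 8 2; 0 0 0)], sign=-1
Σ_t [8,9]: t=8:+1/58060800 t=9:−1/87091200 = 1/174182400
(3j)²=7/2584 [(8 8 2; -1 2 -1)], sign=-1
⇒ 4πI² = 21/361
I = (+1)√(21/361/(4π)) = 0.06803793
No selection rule forces the value: the integral is nonzero (none).

0.068038 (none)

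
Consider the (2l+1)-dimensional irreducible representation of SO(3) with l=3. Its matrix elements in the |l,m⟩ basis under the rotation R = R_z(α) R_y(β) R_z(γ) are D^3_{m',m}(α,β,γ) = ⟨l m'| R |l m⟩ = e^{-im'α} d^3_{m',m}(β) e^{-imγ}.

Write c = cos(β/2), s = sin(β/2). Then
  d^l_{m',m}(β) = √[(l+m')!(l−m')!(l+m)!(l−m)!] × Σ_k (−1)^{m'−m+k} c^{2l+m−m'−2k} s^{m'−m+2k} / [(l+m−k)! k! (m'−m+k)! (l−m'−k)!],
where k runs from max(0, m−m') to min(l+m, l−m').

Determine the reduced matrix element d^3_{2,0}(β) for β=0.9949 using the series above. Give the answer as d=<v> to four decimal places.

d=0.5245

d^3_{2,0}(β=0.9949) via the finite sum:
Half-angle: c=0.878802, s=0.477186. N=√(120·1·6·6)=65.726707
Admissible k: 0..1 (factorial args all ≥0)
  k=0: (−1)^2·65.7267/(12)·0.8788^4·0.4772^2 = +0.743877
  k=1: (−1)^3·65.7267/(12)·0.8788^2·0.4772^4 = -0.219328
d^3_{2,0}(0.9949) = +0.743877 -0.219328 = +0.524549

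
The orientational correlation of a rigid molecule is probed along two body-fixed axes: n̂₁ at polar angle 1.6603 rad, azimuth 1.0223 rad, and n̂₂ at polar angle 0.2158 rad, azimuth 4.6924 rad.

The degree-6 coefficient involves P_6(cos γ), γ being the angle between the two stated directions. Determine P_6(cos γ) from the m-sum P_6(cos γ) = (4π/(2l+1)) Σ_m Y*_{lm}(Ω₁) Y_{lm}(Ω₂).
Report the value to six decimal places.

0.070014

Term-by-term m-sum for l=6 (normalisation 4π/13 = 0.966644):
  [-6]  conj(Y_{6,-6})(Ω₁) = +0.466345-0.070188i ; Y_{6,-6}(Ω₂) = -0.000046-0.000006i ; Δ = -0.000022+0.000001i
  [-5]  conj(Y_{6,-5})(Ω₁) = -0.056973+0.135088i ; Y_{6,-5}(Ω₂) = -0.000073+0.000732i ; Δ = -0.000095-0.000052i
  [-4]  conj(Y_{6,-4})(Ω₁) = +0.186905+0.260047i ; Y_{6,-4}(Ω₂) = +0.007100+0.000569i ; Δ = +0.001179+0.001953i
  [-3]  conj(Y_{6,-3})(Ω₁) = -0.167060+0.012501i ; Y_{6,-3}(Ω₂) = +0.002806-0.046742i ; Δ = +0.000116+0.007844i
  [-2]  conj(Y_{6,-2})(Ω₁) = -0.126529+0.246761i ; Y_{6,-2}(Ω₂) = -0.206940-0.008277i ; Δ = +0.028227-0.050017i
  [-1]  conj(Y_{6,-1})(Ω₁) = -0.091074-0.149047i ; Y_{6,-1}(Ω₂) = -0.011055+0.552990i ; Δ = +0.083429-0.048715i
  [+0]  conj(Y_{6,0})(Ω₁) = -0.265788-0.000000i ; Y_{6,0}(Ω₂) = +0.576535+0.000000i ; Δ = -0.153236-0.000000i
  [+1]  conj(Y_{6,1})(Ω₁) = +0.091074-0.149047i ; Y_{6,1}(Ω₂) = +0.011055+0.552990i ; Δ = +0.083429+0.048715i
  [+2]  conj(Y_{6,2})(Ω₁) = -0.126529-0.246761i ; Y_{6,2}(Ω₂) = -0.206940+0.008277i ; Δ = +0.028227+0.050017i
  [+3]  conj(Y_{6,3})(Ω₁) = +0.167060+0.012501i ; Y_{6,3}(Ω₂) = -0.002806-0.046742i ; Δ = +0.000116-0.007844i
  [+4]  conj(Y_{6,4})(Ω₁) = +0.186905-0.260047i ; Y_{6,4}(Ω₂) = +0.007100-0.000569i ; Δ = +0.001179-0.001953i
  [+5]  conj(Y_{6,5})(Ω₁) = +0.056973+0.135088i ; Y_{6,5}(Ω₂) = +0.000073+0.000732i ; Δ = -0.000095+0.000052i
  [+6]  conj(Y_{6,6})(Ω₁) = +0.466345+0.070188i ; Y_{6,6}(Ω₂) = -0.000046+0.000006i ; Δ = -0.000022-0.000001i
Total Σ_m = +0.072430-0.000000i. Multiply by 0.966644: +0.070014-0.000000i. P_6(cos γ) = 0.070014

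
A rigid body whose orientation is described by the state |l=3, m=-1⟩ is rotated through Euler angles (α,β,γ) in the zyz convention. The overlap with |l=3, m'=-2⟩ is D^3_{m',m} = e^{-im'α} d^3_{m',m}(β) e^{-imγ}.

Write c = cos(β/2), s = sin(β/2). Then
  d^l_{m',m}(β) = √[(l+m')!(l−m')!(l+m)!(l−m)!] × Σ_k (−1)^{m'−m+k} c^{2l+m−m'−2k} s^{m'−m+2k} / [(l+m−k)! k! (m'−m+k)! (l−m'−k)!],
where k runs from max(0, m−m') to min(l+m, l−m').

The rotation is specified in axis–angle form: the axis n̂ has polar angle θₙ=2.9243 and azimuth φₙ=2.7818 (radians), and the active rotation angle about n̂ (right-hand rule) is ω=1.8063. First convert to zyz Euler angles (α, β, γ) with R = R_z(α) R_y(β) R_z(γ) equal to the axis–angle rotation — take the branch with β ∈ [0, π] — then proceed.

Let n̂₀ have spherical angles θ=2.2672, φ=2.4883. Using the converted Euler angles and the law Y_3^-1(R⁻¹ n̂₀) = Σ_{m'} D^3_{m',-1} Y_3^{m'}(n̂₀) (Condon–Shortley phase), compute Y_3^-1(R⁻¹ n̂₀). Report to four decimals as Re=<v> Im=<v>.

Axis–angle → zyz. n̂ = (sinθₙcosφₙ, sinθₙsinφₙ, cosθₙ) = (-0.201783, +0.075904, -0.976485), ω = 1.8063.
R = I cosω + sinω [n̂]ₓ + (1−cosω) n̂n̂ᵀ gives
  R = [-0.183116, +0.930641, +0.316822; -0.968421, -0.226227, +0.104800; +0.169204, -0.287626, +0.942678]
β = atan2(√(R₁₃²+R₂₃²), R₃₃) = 0.340231; α = atan2(R₂₃, R₁₃) mod 2π = 0.319454; γ = atan2(R₃₂, −R₃₁) mod 2π = 4.180632
Need the full column D^3_{m',-1} for m'=−3..3 at α=0.3195, β=0.3402, γ=4.1806.
cos(β/2)=0.985565, sin(β/2)=0.169296
d^3_{-3,-1}: single k=2 term ⇒ +0.104732;  D = +0.043337-0.095346i
d^3_{-2,-1}: k∈[1..2] ⇒ +0.497822 -0.029378 = +0.468444;  D = +0.050099-0.465757i
d^3_{-1,-1}: k∈[0..2] ⇒ +0.916457 -0.216335 +0.004788 = +0.704910;  D = -0.148532-0.689084i
d^3_{0,-1}: k∈[0..2] ⇒ -0.545337 +0.048274 -0.000475 = -0.497538;  D = +0.252276+0.428837i
d^3_{1,-1}: k∈[0..2] ⇒ +0.162251 -0.006383 +0.000024 = +0.155891;  D = -0.117242-0.102744i
d^3_{2,-1}: k∈[0..1] ⇒ -0.029378 +0.000433 = -0.028945;  D = +0.026659+0.011275i
d^3_{3,-1}: single k=0 term ⇒ +0.003090;  D = -0.003080-0.000249i
Y_3^{m'}(θ=2.2672,φ=2.4883) and Σ D·Y over m':
  (+0.0433-0.0953i)·(+0.0715-0.1743i)  (+0.0501-0.4658i)·(-0.1008-0.3724i)  (-0.1485-0.6891i)·(-0.2082-0.1593i)  (+0.2523+0.4288i)·(+0.2256+0.0000i)  (-0.1172-0.1027i)·(+0.2082-0.1593i)  (+0.0267+0.0113i)·(-0.1008+0.3724i)  (-0.0031-0.0002i)·(-0.0715-0.1743i)
Y_3^-1(R⁻¹ n̂) = -0.261469+0.284423i

Re=-0.2615 Im=0.2844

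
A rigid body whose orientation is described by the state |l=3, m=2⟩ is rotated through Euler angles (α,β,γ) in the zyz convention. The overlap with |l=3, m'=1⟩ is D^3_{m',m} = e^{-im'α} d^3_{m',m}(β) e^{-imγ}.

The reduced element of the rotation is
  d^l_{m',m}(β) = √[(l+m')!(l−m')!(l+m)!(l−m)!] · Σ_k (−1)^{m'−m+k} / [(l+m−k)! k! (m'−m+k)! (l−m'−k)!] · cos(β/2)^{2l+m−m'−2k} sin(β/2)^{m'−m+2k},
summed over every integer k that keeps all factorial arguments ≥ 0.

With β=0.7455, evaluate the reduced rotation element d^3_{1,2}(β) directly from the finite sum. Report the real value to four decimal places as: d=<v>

d^3_{1,2}(β=0.7455) via the finite sum:
Half-angle: c=0.931329, s=0.364178. N=√(24·2·120·1)=75.894664
Admissible k: 1..2 (factorial args all ≥0)
  k=1: (−1)^0·75.8947/(24)·0.9313^5·0.3642^1 = +0.806919
  k=2: (−1)^1·75.8947/(12)·0.9313^3·0.3642^3 = -0.246763
d^3_{1,2}(0.7455) = +0.806919 -0.246763 = +0.560156

d=0.5602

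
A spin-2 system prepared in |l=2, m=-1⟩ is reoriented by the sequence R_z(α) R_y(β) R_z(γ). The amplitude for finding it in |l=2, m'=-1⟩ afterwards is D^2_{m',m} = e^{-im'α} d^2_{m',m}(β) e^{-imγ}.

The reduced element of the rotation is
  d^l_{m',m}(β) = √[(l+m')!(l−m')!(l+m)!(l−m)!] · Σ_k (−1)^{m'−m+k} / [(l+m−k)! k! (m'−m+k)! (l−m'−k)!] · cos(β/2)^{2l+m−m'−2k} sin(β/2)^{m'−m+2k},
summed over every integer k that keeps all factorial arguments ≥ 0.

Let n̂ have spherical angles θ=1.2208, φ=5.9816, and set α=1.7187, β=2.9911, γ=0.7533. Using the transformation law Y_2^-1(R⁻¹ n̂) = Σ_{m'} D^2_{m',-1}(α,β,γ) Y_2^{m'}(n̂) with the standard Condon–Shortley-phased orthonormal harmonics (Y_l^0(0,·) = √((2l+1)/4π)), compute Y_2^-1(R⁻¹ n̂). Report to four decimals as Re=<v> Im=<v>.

Need the full column D^2_{m',-1} for m'=−2..2 at α=1.7187, β=2.9911, γ=0.7533.
cos(β/2)=0.075175, sin(β/2)=0.997170
d^2_{-2,-1}: single k=1 term ⇒ +0.000847;  D = -0.000422-0.000735i
d^2_{-1,-1}: k∈[0..1] ⇒ +0.000032 -0.016858 = -0.016826;  D = +0.013193-0.010443i
d^2_{0,-1}: k∈[0..1] ⇒ -0.001038 +0.182582 = +0.181545;  D = +0.132425+0.124186i
d^2_{1,-1}: k∈[0..1] ⇒ +0.016858 -0.988729 = -0.971871;  D = -0.553080+0.799147i
d^2_{2,-1}: single k=0 term ⇒ -0.149078;  D = +0.133747+0.065848i
Y_2^{m'}(θ=1.2208,φ=5.9816) and Σ D·Y over m':
  (-0.0004-0.0007i)·(+0.2807+0.1934i)  (+0.0132-0.0104i)·(+0.2376+0.0739i)  (+0.1324+0.1242i)·(-0.2041+0.0000i)  (-0.5531+0.7991i)·(-0.2376+0.0739i)  (+0.1337+0.0658i)·(+0.2807-0.1934i)
Y_2^-1(R⁻¹ n̂) = +0.099522-0.265289i

Re=0.0995 Im=-0.2653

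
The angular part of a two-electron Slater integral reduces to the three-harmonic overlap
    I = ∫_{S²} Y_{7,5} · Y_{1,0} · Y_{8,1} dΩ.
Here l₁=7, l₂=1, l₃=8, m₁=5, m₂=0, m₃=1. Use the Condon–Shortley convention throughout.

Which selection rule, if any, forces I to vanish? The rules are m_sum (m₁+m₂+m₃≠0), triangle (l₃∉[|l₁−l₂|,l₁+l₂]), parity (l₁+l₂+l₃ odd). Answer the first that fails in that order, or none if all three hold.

m_sum

Σmᵢ = 6  ✗
l₃∈[|l₁−l₂|,l₁+l₂]=[6,8], have l₃=8
Σlᵢ = 16 ⇒ even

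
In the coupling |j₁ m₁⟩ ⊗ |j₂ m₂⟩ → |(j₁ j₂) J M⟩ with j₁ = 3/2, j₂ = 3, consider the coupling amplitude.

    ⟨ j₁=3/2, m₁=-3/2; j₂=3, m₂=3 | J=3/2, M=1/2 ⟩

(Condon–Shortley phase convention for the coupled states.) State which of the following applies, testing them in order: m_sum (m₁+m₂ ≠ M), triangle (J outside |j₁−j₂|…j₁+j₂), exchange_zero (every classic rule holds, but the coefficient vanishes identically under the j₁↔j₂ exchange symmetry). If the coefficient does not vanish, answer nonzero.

m-sum: m₁+m₂ = -3/2+3 = 3/2, M = 1/2  ✗ ⇒ coefficient is 0

m_sum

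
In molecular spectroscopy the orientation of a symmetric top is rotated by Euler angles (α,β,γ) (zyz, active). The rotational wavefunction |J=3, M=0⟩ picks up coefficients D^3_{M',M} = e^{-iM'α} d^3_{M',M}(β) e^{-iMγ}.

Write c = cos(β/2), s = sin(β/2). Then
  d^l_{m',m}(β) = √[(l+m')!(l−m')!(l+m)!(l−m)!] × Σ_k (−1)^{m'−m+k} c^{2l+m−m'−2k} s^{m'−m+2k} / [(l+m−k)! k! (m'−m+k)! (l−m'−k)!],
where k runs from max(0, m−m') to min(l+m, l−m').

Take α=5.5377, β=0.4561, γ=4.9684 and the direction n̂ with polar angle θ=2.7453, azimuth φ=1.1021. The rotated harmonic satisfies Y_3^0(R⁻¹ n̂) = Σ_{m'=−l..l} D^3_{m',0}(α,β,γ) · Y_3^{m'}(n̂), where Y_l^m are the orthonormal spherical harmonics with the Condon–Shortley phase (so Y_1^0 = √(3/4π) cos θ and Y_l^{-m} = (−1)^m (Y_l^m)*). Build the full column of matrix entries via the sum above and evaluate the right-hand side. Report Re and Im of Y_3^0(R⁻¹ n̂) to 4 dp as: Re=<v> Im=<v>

Re=-0.2693 Im=0.0000

Need the full column D^3_{m',0} for m'=−3..3 at α=5.5377, β=0.4561, γ=4.9684.
cos(β/2)=0.974109, sin(β/2)=0.226078
d^3_{-3,0}: single k=3 term ⇒ +0.047766;  D = -0.029499-0.037568i
d^3_{-2,0}: k∈[2..3] ⇒ +0.252063 -0.013577 = +0.238486;  D = +0.019017-0.237726i
d^3_{-1,0}: k∈[1..3] ⇒ +0.686891 -0.110997 +0.001993 = +0.577887;  D = +0.424607-0.391997i
d^3_{0,0}: k∈[0..3] ⇒ +0.854369 -0.414182 +0.022310 -0.000134 = +0.462363;  D = +0.462363+0.000000i
d^3_{1,0}: k∈[0..2] ⇒ -0.686891 +0.110997 -0.001993 = -0.577887;  D = -0.424607-0.391997i
d^3_{2,0}: k∈[0..1] ⇒ +0.252063 -0.013577 = +0.238486;  D = +0.019017+0.237726i
d^3_{3,0}: single k=0 term ⇒ -0.047766;  D = +0.029499-0.037568i
Y_3^{m'}(θ=2.7453,φ=1.1021) and Σ D·Y over m':
  (-0.0295-0.0376i)·(-0.0237+0.0039i)  (+0.0190-0.2377i)·(+0.0831+0.1132i)  (+0.4246-0.3920i)·(+0.1834-0.3623i)  (+0.4624+0.0000i)·(-0.4320+0.0000i)  (-0.4246-0.3920i)·(-0.1834-0.3623i)  (+0.0190+0.2377i)·(+0.0831-0.1132i)  (+0.0295-0.0376i)·(+0.0237+0.0039i)
Y_3^0(R⁻¹ n̂) = -0.269323+0.000000i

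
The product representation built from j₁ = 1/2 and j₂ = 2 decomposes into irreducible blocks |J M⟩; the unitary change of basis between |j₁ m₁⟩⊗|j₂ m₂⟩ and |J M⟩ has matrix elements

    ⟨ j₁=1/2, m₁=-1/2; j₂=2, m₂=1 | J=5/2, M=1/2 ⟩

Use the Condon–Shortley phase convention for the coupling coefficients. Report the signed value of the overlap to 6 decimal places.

√[6·0!1!4!/6! · 0!1!3!1!3!2!] = √(72/5)
  +(−1)^0/∏(0,0,1,3,0,1)! = 1/6  (running 1/6)
⟨..|..⟩ = √(72/5)·(1/6) = +0.632456

+√(2/5) = +0.632456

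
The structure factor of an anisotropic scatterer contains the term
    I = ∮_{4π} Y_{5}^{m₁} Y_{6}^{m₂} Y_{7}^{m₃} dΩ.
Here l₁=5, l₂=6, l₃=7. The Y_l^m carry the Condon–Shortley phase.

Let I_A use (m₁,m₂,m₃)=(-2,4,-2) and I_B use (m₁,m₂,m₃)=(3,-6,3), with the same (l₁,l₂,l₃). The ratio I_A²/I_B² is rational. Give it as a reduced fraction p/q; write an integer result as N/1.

841/4950

Shared (l₁,l₂,l₃)=(5,6,7): N and (l;000)² cancel in I_A²/I_B².
A: Δ = 4!·6!·8!/19! = 1/174594420; Racah Σ t=2..4: t=2:+1/19353600 t=3:−1/1451520 t=4:+1/1244160 = 29/174182400; ⇒ 3j(5 6 7; -2 4 -2)² = 841/554268, sgn -1
B: Δ = 4!·6!·8!/19! = 1/174594420; Racah Σ t=0..0: t=0:+1/46448640 = 1/46448640; ⇒ 3j(5 6 7; 3 -6 3)² = 75/8398, sgn +1
I_A²/I_B² = (841/554268)/(75/8398) = 841/4950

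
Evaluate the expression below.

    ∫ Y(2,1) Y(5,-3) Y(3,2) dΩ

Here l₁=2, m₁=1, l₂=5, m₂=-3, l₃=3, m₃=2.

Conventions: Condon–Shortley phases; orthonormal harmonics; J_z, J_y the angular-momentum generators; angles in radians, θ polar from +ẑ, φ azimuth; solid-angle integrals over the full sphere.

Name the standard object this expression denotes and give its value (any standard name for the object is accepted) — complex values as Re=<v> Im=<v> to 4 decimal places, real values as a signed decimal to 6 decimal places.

Gaunt coefficient, -0.253584

This is a Gaunt coefficient — the integral of a triple product of spherical harmonics over the sphere.
Checks pass: Σm=0; 10 even; l₃=3∈[3,7].
(2·2+1)(2·5+1)(2·3+1) = 385
Δ: 4! 0! 6! / 11! → 1/2310
sum: t=2:+1/144 = 1/144
3j²(2 5 3; 0 0 0) = Δ·Π!·Σ² = 10/231  (sign -1)
sum: t=1:−1/720 = -1/720
3j²(2 5 3; 1 -3 2) = Δ·Π!·Σ² = 8/165  (sign +1)
combine: 4πI² = 385·10/231·8/165 = 80/99
take √, sign -1: I = -0.25358436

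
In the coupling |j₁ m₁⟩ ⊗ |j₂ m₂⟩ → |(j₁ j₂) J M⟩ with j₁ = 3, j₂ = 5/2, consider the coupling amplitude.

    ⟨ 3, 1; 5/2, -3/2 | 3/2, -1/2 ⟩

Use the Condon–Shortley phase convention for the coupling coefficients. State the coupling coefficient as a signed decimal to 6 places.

−√(7/30) = -0.483046

j₁+j₂−J=4  J+j₁−j₂=2  J−j₁+j₂=1  j₁+j₂+J+1=8
(j₁±m₁, j₂±m₂, J±M) = (4,2,1,4,1,2)
P² = 384/35
sum k=0..1:
  [0] +1/48 = 1/48
  [1] −1/6 = -1/6
S = -7/48
C² = P²·S² = 7/30 ; C = -0.483046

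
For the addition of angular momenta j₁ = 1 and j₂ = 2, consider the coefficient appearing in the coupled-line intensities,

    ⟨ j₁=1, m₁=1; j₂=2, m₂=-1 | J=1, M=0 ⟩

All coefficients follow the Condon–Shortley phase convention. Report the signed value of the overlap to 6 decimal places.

j₁+j₂−J=2  J+j₁−j₂=0  J−j₁+j₂=2  j₁+j₂+J+1=5
(j₁±m₁, j₂±m₂, J±M) = (2,0,1,3,1,1)
P² = 6/5
sum k=0..0:
  [0] +1/2 = 1/2
S = 1/2
C² = P²·S² = 3/10 ; C = +0.547723

+0.547723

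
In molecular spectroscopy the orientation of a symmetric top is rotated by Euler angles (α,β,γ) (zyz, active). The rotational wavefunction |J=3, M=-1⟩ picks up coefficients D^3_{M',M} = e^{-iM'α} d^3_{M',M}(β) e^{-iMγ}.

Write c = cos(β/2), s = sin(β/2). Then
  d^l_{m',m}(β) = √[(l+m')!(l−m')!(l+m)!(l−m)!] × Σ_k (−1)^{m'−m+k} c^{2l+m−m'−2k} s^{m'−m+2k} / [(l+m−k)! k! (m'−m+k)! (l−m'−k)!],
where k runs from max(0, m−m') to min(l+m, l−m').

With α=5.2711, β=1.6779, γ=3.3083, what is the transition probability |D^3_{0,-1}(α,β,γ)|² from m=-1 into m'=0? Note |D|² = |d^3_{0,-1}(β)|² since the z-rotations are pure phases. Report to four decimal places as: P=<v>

P=0.1648

Split into d^3_{0,-1}(β=1.6779) × two z-phases.
Half-angle: c=0.668244, s=0.743942. N=√(6·6·2·24)=41.569219
The bounds max(0,m−m')=0 and min(l+m,l−m')=2 give 3 terms
  k=0: (−1)^1·41.5692/(12)·0.6682^5·0.7439^1 = -0.343405
  k=1: (−1)^2·41.5692/(4)·0.6682^3·0.7439^3 = +1.276835
  k=2: (−1)^3·41.5692/(12)·0.6682^1·0.7439^5 = -0.527498
d^3_{0,-1}(1.6779) = -0.343405 +1.276835 -0.527498 = +0.405932
|D^3_{0,-1}|² = |d^3_{0,-1}(β)|² = (+0.405932)² = 0.164781 (the z-rotation phases have unit modulus)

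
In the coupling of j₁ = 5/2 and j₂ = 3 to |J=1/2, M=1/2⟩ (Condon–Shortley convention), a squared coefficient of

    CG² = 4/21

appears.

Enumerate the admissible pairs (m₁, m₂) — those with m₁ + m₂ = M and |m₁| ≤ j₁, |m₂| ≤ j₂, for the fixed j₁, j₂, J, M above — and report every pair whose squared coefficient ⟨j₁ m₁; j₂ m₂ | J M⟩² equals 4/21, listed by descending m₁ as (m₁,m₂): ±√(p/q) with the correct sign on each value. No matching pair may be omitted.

(-1/2,1): −√(4/21)

Admissible pairs with m₁+m₂ = M = 1/2: (-5/2,3), (-3/2,2), (-1/2,1), (1/2,0), (3/2,-1), (5/2,-2)
  (m₁,m₂)=(5/2,-2): CG² = 1/21, CG = +√(1/21)
  (m₁,m₂)=(3/2,-1): CG² = 2/21, CG = −√(2/21)
  (m₁,m₂)=(1/2,0): CG² = 1/7, CG = +√(1/7)
  (m₁,m₂)=(-1/2,1): CG² = 4/21, CG = −√(4/21)   ← matches the target
  (m₁,m₂)=(-3/2,2): CG² = 5/21, CG = +√(5/21)
  (m₁,m₂)=(-5/2,3): CG² = 2/7, CG = −√(2/7)
Pairs with CG² = 4/21: (-1/2,1): −√(4/21)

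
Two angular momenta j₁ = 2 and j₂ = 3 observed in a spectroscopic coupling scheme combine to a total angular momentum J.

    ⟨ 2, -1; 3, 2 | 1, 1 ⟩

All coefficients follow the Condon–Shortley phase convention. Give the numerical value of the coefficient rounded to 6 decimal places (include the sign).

−√(2/7) = -0.534522

triangle: 4!×0!×2!/7! = 48/5040
(j±m)!: 1!×3!×5!×1!×2!×0! = 1440
prefactor² = (2J+1)×Δ×N² = 288/7
  k=3: −1/(3!×1!×0!×2!×0!×0!) = -1/12
Σ = -1/12  ⇒  CG² = 288/7×(-1/12)² = 2/7
CG = −√(2/7) = -0.534522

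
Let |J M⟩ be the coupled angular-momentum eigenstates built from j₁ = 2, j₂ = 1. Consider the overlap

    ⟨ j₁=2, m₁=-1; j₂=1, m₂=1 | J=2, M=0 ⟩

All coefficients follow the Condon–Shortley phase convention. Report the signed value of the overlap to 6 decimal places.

j₁+j₂−J=1  J+j₁−j₂=3  J−j₁+j₂=1  j₁+j₂+J+1=6
(j₁±m₁, j₂±m₂, J±M) = (1,3,2,0,2,2)
P² = 2
sum k=1..1:
  [1] −1/2 = -1/2
S = -1/2
C² = P²·S² = 1/2 ; C = -0.707107

−√(1/2) ≈ -0.707107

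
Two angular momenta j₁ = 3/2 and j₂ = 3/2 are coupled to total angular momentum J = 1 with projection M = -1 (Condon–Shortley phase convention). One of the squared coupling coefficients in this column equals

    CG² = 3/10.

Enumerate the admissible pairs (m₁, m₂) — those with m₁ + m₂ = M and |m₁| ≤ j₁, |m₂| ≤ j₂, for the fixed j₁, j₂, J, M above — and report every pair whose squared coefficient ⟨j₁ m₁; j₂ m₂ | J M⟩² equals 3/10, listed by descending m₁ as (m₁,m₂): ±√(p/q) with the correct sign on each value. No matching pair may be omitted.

(1/2,-3/2): +√(3/10); (-3/2,1/2): +√(3/10)

Admissible pairs with m₁+m₂ = M = -1: (-3/2,1/2), (-1/2,-1/2), (1/2,-3/2)
  (m₁,m₂)=(1/2,-3/2): CG² = 3/10, CG = +√(3/10)   ← matches the target
  (m₁,m₂)=(-1/2,-1/2): CG² = 2/5, CG = −√(2/5)
  (m₁,m₂)=(-3/2,1/2): CG² = 3/10, CG = +√(3/10)   ← matches the target
Pairs with CG² = 3/10: (1/2,-3/2): +√(3/10); (-3/2,1/2): +√(3/10)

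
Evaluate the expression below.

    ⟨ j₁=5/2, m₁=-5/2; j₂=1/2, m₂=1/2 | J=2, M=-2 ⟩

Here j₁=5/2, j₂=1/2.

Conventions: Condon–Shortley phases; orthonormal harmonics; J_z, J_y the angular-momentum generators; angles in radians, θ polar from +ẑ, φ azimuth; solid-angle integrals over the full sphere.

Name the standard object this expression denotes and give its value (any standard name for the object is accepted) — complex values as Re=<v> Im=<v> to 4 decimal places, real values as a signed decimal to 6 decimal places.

Clebsch–Gordan coefficient, −√(5/6) ≈ -0.912871

This is a Clebsch–Gordan (vector-coupling) coefficient.
j₁+j₂−J=1  J+j₁−j₂=4  J−j₁+j₂=0  j₁+j₂+J+1=6
(j₁±m₁, j₂±m₂, J±M) = (0,5,1,0,0,4)
P² = 480
sum k=1..1:
  [1] −1/24 = -1/24
S = -1/24
C² = P²·S² = 5/6 ; C = -0.912871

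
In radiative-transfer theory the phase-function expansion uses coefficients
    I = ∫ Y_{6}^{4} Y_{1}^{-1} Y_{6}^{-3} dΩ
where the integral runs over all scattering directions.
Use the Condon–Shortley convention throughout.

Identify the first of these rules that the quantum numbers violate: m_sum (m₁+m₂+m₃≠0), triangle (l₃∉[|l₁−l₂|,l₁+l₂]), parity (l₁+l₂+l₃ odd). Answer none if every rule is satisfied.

m₁+m₂+m₃ = 4 − 1 − 3 = 0  ✓
triangle: |6−1|=5 ≤ l₃=6 ≤ 6+1=7  ✓
parity: l₁+l₂+l₃ = 13 is odd  ✗

parity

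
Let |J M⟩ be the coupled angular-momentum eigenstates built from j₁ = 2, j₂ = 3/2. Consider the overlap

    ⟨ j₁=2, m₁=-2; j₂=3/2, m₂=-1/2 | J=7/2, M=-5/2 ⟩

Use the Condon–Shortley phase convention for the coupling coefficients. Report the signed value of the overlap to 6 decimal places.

+0.654654  (= +√(3/7))

√[8·0!4!3!/8! · 0!4!1!2!1!6!] = √(6912/7)
  +(−1)^0/∏(0,0,4,1,0,2)! = 1/48  (running 1/48)
⟨..|..⟩ = √(6912/7)·(1/48) = +0.654654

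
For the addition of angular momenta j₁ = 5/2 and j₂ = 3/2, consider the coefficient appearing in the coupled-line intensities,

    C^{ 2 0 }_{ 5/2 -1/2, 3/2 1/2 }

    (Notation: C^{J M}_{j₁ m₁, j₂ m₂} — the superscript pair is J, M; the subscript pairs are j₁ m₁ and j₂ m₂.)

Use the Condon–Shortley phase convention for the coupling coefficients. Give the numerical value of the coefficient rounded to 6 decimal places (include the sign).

-0.267261

j₁+j₂−J=2  J+j₁−j₂=3  J−j₁+j₂=1  j₁+j₂+J+1=7
(j₁±m₁, j₂±m₂, J±M) = (2,3,2,1,2,2)
P² = 8/7
sum k=1..2:
  [1] −1/2 = -1/2
  [2] +1/4 = 1/4
S = -1/4
C² = P²·S² = 1/14 ; C = -0.267261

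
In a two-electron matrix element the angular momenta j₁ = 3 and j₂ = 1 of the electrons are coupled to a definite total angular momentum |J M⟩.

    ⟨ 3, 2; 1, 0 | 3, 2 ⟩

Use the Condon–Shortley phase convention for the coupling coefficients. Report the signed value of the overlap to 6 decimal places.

+0.577350

j₁+j₂−J=1  J+j₁−j₂=5  J−j₁+j₂=1  j₁+j₂+J+1=8
(j₁±m₁, j₂±m₂, J±M) = (5,1,1,1,5,1)
P² = 300
sum k=0..1:
  [0] +1/24 = 1/24
  [1] −1/120 = -1/120
S = 1/30
C² = P²·S² = 1/3 ; C = +0.577350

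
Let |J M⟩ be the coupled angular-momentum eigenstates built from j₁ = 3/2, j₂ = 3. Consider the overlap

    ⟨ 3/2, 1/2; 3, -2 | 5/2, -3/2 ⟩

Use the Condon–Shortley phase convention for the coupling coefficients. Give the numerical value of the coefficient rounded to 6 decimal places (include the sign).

j₁+j₂−J=2  J+j₁−j₂=1  J−j₁+j₂=4  j₁+j₂+J+1=8
(j₁±m₁, j₂±m₂, J±M) = (2,1,1,5,1,4)
P² = 288/7
sum k=0..1:
  [0] +1/12 = 1/12
  [1] −1/24 = -1/24
S = 1/24
C² = P²·S² = 1/14 ; C = +0.267261

+0.267261  (= +√(1/14))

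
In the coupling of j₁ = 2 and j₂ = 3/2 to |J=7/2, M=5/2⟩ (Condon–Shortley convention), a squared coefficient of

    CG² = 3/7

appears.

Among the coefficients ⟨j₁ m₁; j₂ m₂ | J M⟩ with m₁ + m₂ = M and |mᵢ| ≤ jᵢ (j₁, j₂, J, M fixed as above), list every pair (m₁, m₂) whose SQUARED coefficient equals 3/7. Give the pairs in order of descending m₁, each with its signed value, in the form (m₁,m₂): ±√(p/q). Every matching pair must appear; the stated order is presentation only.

Admissible pairs with m₁+m₂ = M = 5/2: (1,3/2), (2,1/2)
  (m₁,m₂)=(2,1/2): CG² = 3/7, CG = +√(3/7)   ← matches the target
  (m₁,m₂)=(1,3/2): CG² = 4/7, CG = +√(4/7)
Pairs with CG² = 3/7: (2,1/2): +√(3/7)

(2,1/2): +√(3/7)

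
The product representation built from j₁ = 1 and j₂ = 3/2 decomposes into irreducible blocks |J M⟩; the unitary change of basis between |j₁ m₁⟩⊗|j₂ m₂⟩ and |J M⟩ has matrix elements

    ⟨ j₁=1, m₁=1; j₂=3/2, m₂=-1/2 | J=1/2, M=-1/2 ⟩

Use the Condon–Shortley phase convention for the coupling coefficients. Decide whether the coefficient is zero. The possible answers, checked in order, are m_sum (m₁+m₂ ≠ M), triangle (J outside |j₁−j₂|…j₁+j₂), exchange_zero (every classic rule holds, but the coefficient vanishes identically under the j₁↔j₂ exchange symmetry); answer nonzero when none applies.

m-sum: m₁+m₂ = 1+(-1/2) = 1/2, M = -1/2  ✗ ⇒ coefficient is 0

m_sum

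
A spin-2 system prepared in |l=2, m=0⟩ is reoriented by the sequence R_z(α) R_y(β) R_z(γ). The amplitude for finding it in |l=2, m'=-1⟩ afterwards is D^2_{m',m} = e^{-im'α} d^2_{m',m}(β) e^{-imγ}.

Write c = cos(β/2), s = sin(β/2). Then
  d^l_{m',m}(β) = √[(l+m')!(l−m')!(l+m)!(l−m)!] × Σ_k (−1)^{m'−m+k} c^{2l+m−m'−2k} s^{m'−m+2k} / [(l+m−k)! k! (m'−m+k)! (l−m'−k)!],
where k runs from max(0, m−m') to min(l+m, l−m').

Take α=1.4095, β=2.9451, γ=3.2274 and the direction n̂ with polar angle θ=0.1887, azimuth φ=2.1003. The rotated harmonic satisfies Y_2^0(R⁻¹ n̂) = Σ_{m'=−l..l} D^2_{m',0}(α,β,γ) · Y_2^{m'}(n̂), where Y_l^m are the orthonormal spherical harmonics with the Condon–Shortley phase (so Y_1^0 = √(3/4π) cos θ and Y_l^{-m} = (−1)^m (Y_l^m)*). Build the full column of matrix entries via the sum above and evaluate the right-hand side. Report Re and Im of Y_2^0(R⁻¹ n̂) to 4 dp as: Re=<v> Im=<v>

Need the full column D^2_{m',0} for m'=−2..2 at α=1.4095, β=2.9451, γ=3.2274.
cos(β/2)=0.098088, sin(β/2)=0.995178
d^2_{-2,0}: single k=2 term ⇒ +0.023341;  D = -0.022137+0.007400i
d^2_{-1,0}: k∈[1..2] ⇒ +0.002301 -0.236807 = -0.234507;  D = -0.037661-0.231463i
d^2_{0,0}: k∈[0..2] ⇒ +0.000093 -0.038115 +0.980850 = +0.942827;  D = +0.942827+0.000000i
d^2_{1,0}: k∈[0..1] ⇒ -0.002301 +0.236807 = +0.234507;  D = +0.037661-0.231463i
d^2_{2,0}: single k=0 term ⇒ +0.023341;  D = -0.022137-0.007400i
Y_2^{m'}(θ=0.1887,φ=2.1003) and Σ D·Y over m':
  (-0.0221+0.0074i)·(-0.0067+0.0119i)  (-0.0377-0.2315i)·(-0.0719-0.1229i)  (+0.9428+0.0000i)·(+0.5975+0.0000i)  (+0.0377-0.2315i)·(+0.0719-0.1229i)  (-0.0221-0.0074i)·(-0.0067-0.0119i)
Y_2^0(R⁻¹ n̂) = +0.511994-0.000000i

Re=0.5120 Im=0.0000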